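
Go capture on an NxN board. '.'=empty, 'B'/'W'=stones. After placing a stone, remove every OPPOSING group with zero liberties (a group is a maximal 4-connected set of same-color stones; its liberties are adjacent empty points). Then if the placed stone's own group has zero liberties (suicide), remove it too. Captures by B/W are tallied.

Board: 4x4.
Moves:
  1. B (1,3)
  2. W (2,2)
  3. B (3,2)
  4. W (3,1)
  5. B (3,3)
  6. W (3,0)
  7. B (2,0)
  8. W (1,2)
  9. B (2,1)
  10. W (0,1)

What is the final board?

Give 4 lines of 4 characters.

Move 1: B@(1,3) -> caps B=0 W=0
Move 2: W@(2,2) -> caps B=0 W=0
Move 3: B@(3,2) -> caps B=0 W=0
Move 4: W@(3,1) -> caps B=0 W=0
Move 5: B@(3,3) -> caps B=0 W=0
Move 6: W@(3,0) -> caps B=0 W=0
Move 7: B@(2,0) -> caps B=0 W=0
Move 8: W@(1,2) -> caps B=0 W=0
Move 9: B@(2,1) -> caps B=2 W=0
Move 10: W@(0,1) -> caps B=2 W=0

Answer: .W..
..WB
BBW.
..BB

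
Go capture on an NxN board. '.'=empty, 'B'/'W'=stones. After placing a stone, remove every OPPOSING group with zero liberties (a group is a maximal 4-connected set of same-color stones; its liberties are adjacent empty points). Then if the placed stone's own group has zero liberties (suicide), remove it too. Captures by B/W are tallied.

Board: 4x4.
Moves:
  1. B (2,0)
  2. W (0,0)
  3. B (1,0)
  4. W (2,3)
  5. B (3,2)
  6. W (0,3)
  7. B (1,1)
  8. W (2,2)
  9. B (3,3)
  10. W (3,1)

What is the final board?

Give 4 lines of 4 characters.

Move 1: B@(2,0) -> caps B=0 W=0
Move 2: W@(0,0) -> caps B=0 W=0
Move 3: B@(1,0) -> caps B=0 W=0
Move 4: W@(2,3) -> caps B=0 W=0
Move 5: B@(3,2) -> caps B=0 W=0
Move 6: W@(0,3) -> caps B=0 W=0
Move 7: B@(1,1) -> caps B=0 W=0
Move 8: W@(2,2) -> caps B=0 W=0
Move 9: B@(3,3) -> caps B=0 W=0
Move 10: W@(3,1) -> caps B=0 W=2

Answer: W..W
BB..
B.WW
.W..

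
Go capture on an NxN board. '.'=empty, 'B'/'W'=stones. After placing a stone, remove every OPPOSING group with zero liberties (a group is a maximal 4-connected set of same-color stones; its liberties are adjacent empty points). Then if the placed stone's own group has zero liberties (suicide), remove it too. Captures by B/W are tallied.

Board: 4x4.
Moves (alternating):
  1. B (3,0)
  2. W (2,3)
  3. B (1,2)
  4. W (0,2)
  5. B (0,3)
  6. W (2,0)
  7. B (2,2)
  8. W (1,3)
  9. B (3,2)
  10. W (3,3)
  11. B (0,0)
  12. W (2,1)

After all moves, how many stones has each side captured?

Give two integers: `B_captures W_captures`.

Answer: 0 1

Derivation:
Move 1: B@(3,0) -> caps B=0 W=0
Move 2: W@(2,3) -> caps B=0 W=0
Move 3: B@(1,2) -> caps B=0 W=0
Move 4: W@(0,2) -> caps B=0 W=0
Move 5: B@(0,3) -> caps B=0 W=0
Move 6: W@(2,0) -> caps B=0 W=0
Move 7: B@(2,2) -> caps B=0 W=0
Move 8: W@(1,3) -> caps B=0 W=1
Move 9: B@(3,2) -> caps B=0 W=1
Move 10: W@(3,3) -> caps B=0 W=1
Move 11: B@(0,0) -> caps B=0 W=1
Move 12: W@(2,1) -> caps B=0 W=1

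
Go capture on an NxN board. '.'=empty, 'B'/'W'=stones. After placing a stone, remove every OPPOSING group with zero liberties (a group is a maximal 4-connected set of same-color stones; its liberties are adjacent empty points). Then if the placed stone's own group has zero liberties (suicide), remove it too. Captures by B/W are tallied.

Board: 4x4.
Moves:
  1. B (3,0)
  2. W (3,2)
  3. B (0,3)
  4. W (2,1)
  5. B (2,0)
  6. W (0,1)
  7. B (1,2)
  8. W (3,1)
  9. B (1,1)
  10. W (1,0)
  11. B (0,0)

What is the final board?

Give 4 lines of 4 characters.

Answer: .W.B
WBB.
.W..
.WW.

Derivation:
Move 1: B@(3,0) -> caps B=0 W=0
Move 2: W@(3,2) -> caps B=0 W=0
Move 3: B@(0,3) -> caps B=0 W=0
Move 4: W@(2,1) -> caps B=0 W=0
Move 5: B@(2,0) -> caps B=0 W=0
Move 6: W@(0,1) -> caps B=0 W=0
Move 7: B@(1,2) -> caps B=0 W=0
Move 8: W@(3,1) -> caps B=0 W=0
Move 9: B@(1,1) -> caps B=0 W=0
Move 10: W@(1,0) -> caps B=0 W=2
Move 11: B@(0,0) -> caps B=0 W=2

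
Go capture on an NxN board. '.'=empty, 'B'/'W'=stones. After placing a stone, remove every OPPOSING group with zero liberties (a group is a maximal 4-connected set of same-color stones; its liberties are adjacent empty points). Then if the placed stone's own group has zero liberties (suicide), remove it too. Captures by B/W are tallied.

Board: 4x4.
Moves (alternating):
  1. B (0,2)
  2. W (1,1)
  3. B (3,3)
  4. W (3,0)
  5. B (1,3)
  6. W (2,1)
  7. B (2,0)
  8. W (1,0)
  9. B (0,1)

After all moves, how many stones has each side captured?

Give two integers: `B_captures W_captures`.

Move 1: B@(0,2) -> caps B=0 W=0
Move 2: W@(1,1) -> caps B=0 W=0
Move 3: B@(3,3) -> caps B=0 W=0
Move 4: W@(3,0) -> caps B=0 W=0
Move 5: B@(1,3) -> caps B=0 W=0
Move 6: W@(2,1) -> caps B=0 W=0
Move 7: B@(2,0) -> caps B=0 W=0
Move 8: W@(1,0) -> caps B=0 W=1
Move 9: B@(0,1) -> caps B=0 W=1

Answer: 0 1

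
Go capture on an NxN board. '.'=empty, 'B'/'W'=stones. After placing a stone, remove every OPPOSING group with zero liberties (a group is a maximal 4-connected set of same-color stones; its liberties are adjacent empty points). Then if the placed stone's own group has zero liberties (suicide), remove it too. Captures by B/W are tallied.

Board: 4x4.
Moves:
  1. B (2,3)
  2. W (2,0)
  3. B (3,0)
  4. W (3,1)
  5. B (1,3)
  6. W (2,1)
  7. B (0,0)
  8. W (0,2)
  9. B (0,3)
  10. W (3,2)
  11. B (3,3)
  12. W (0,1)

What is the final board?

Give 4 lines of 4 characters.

Move 1: B@(2,3) -> caps B=0 W=0
Move 2: W@(2,0) -> caps B=0 W=0
Move 3: B@(3,0) -> caps B=0 W=0
Move 4: W@(3,1) -> caps B=0 W=1
Move 5: B@(1,3) -> caps B=0 W=1
Move 6: W@(2,1) -> caps B=0 W=1
Move 7: B@(0,0) -> caps B=0 W=1
Move 8: W@(0,2) -> caps B=0 W=1
Move 9: B@(0,3) -> caps B=0 W=1
Move 10: W@(3,2) -> caps B=0 W=1
Move 11: B@(3,3) -> caps B=0 W=1
Move 12: W@(0,1) -> caps B=0 W=1

Answer: BWWB
...B
WW.B
.WWB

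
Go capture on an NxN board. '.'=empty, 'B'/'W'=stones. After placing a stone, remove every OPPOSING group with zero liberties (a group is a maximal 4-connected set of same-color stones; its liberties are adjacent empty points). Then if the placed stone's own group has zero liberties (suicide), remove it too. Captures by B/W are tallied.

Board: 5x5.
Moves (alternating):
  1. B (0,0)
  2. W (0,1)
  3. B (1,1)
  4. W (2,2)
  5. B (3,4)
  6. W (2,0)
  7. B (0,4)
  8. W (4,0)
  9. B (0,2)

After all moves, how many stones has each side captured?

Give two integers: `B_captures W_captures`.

Answer: 1 0

Derivation:
Move 1: B@(0,0) -> caps B=0 W=0
Move 2: W@(0,1) -> caps B=0 W=0
Move 3: B@(1,1) -> caps B=0 W=0
Move 4: W@(2,2) -> caps B=0 W=0
Move 5: B@(3,4) -> caps B=0 W=0
Move 6: W@(2,0) -> caps B=0 W=0
Move 7: B@(0,4) -> caps B=0 W=0
Move 8: W@(4,0) -> caps B=0 W=0
Move 9: B@(0,2) -> caps B=1 W=0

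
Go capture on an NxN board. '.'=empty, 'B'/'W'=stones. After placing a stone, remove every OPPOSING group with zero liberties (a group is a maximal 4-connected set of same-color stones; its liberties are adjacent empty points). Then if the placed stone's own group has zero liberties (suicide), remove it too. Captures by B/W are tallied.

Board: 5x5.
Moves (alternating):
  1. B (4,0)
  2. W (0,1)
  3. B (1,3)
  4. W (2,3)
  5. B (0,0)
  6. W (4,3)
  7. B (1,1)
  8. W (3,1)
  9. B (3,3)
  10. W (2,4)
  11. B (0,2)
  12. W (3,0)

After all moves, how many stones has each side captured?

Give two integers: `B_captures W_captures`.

Answer: 1 0

Derivation:
Move 1: B@(4,0) -> caps B=0 W=0
Move 2: W@(0,1) -> caps B=0 W=0
Move 3: B@(1,3) -> caps B=0 W=0
Move 4: W@(2,3) -> caps B=0 W=0
Move 5: B@(0,0) -> caps B=0 W=0
Move 6: W@(4,3) -> caps B=0 W=0
Move 7: B@(1,1) -> caps B=0 W=0
Move 8: W@(3,1) -> caps B=0 W=0
Move 9: B@(3,3) -> caps B=0 W=0
Move 10: W@(2,4) -> caps B=0 W=0
Move 11: B@(0,2) -> caps B=1 W=0
Move 12: W@(3,0) -> caps B=1 W=0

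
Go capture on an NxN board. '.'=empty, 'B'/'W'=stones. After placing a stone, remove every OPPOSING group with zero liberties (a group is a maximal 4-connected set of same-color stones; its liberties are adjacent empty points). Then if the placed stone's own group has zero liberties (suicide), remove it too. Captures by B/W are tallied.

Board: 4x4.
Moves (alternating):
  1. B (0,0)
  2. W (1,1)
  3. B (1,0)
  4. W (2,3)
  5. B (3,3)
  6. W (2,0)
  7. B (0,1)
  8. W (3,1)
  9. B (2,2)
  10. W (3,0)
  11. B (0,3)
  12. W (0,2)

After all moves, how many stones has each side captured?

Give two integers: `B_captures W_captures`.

Answer: 0 3

Derivation:
Move 1: B@(0,0) -> caps B=0 W=0
Move 2: W@(1,1) -> caps B=0 W=0
Move 3: B@(1,0) -> caps B=0 W=0
Move 4: W@(2,3) -> caps B=0 W=0
Move 5: B@(3,3) -> caps B=0 W=0
Move 6: W@(2,0) -> caps B=0 W=0
Move 7: B@(0,1) -> caps B=0 W=0
Move 8: W@(3,1) -> caps B=0 W=0
Move 9: B@(2,2) -> caps B=0 W=0
Move 10: W@(3,0) -> caps B=0 W=0
Move 11: B@(0,3) -> caps B=0 W=0
Move 12: W@(0,2) -> caps B=0 W=3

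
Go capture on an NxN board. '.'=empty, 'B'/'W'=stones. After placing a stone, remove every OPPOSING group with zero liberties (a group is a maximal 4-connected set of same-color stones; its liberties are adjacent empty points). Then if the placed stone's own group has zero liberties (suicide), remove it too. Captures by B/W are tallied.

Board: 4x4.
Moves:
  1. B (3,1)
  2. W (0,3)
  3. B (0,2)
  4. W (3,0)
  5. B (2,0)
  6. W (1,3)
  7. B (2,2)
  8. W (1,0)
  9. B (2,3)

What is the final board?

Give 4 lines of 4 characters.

Answer: ..BW
W..W
B.BB
.B..

Derivation:
Move 1: B@(3,1) -> caps B=0 W=0
Move 2: W@(0,3) -> caps B=0 W=0
Move 3: B@(0,2) -> caps B=0 W=0
Move 4: W@(3,0) -> caps B=0 W=0
Move 5: B@(2,0) -> caps B=1 W=0
Move 6: W@(1,3) -> caps B=1 W=0
Move 7: B@(2,2) -> caps B=1 W=0
Move 8: W@(1,0) -> caps B=1 W=0
Move 9: B@(2,3) -> caps B=1 W=0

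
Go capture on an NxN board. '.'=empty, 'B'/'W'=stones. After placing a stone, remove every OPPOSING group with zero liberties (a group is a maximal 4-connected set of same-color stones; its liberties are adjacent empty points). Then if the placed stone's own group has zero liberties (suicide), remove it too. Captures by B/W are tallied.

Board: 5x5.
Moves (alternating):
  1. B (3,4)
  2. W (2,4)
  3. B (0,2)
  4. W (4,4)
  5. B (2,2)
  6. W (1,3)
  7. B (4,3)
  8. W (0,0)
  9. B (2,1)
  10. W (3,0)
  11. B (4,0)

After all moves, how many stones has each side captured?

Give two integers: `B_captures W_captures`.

Move 1: B@(3,4) -> caps B=0 W=0
Move 2: W@(2,4) -> caps B=0 W=0
Move 3: B@(0,2) -> caps B=0 W=0
Move 4: W@(4,4) -> caps B=0 W=0
Move 5: B@(2,2) -> caps B=0 W=0
Move 6: W@(1,3) -> caps B=0 W=0
Move 7: B@(4,3) -> caps B=1 W=0
Move 8: W@(0,0) -> caps B=1 W=0
Move 9: B@(2,1) -> caps B=1 W=0
Move 10: W@(3,0) -> caps B=1 W=0
Move 11: B@(4,0) -> caps B=1 W=0

Answer: 1 0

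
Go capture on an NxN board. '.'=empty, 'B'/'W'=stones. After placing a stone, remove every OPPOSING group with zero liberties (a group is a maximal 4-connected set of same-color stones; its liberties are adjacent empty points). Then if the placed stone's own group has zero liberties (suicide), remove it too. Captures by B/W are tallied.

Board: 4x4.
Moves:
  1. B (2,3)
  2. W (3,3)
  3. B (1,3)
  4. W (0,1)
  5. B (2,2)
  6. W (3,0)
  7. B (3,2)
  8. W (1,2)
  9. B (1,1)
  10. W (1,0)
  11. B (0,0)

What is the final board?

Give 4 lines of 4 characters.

Move 1: B@(2,3) -> caps B=0 W=0
Move 2: W@(3,3) -> caps B=0 W=0
Move 3: B@(1,3) -> caps B=0 W=0
Move 4: W@(0,1) -> caps B=0 W=0
Move 5: B@(2,2) -> caps B=0 W=0
Move 6: W@(3,0) -> caps B=0 W=0
Move 7: B@(3,2) -> caps B=1 W=0
Move 8: W@(1,2) -> caps B=1 W=0
Move 9: B@(1,1) -> caps B=1 W=0
Move 10: W@(1,0) -> caps B=1 W=0
Move 11: B@(0,0) -> caps B=1 W=0

Answer: .W..
WBWB
..BB
W.B.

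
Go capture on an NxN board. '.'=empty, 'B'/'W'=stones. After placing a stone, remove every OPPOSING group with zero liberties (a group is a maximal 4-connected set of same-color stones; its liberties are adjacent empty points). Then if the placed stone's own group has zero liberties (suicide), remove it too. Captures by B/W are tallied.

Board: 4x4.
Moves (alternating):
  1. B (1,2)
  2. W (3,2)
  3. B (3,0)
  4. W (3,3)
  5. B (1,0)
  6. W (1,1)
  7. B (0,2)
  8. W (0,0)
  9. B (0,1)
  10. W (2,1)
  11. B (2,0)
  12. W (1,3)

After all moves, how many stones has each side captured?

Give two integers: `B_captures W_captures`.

Move 1: B@(1,2) -> caps B=0 W=0
Move 2: W@(3,2) -> caps B=0 W=0
Move 3: B@(3,0) -> caps B=0 W=0
Move 4: W@(3,3) -> caps B=0 W=0
Move 5: B@(1,0) -> caps B=0 W=0
Move 6: W@(1,1) -> caps B=0 W=0
Move 7: B@(0,2) -> caps B=0 W=0
Move 8: W@(0,0) -> caps B=0 W=0
Move 9: B@(0,1) -> caps B=1 W=0
Move 10: W@(2,1) -> caps B=1 W=0
Move 11: B@(2,0) -> caps B=1 W=0
Move 12: W@(1,3) -> caps B=1 W=0

Answer: 1 0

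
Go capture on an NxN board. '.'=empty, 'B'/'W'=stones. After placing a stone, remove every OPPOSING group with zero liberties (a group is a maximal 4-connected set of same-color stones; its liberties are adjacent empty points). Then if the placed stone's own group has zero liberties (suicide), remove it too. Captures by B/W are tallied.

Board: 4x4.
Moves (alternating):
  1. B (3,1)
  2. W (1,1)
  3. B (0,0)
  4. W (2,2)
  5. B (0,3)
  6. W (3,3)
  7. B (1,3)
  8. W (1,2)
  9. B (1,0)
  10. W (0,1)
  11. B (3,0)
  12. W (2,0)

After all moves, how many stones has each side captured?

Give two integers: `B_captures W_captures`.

Move 1: B@(3,1) -> caps B=0 W=0
Move 2: W@(1,1) -> caps B=0 W=0
Move 3: B@(0,0) -> caps B=0 W=0
Move 4: W@(2,2) -> caps B=0 W=0
Move 5: B@(0,3) -> caps B=0 W=0
Move 6: W@(3,3) -> caps B=0 W=0
Move 7: B@(1,3) -> caps B=0 W=0
Move 8: W@(1,2) -> caps B=0 W=0
Move 9: B@(1,0) -> caps B=0 W=0
Move 10: W@(0,1) -> caps B=0 W=0
Move 11: B@(3,0) -> caps B=0 W=0
Move 12: W@(2,0) -> caps B=0 W=2

Answer: 0 2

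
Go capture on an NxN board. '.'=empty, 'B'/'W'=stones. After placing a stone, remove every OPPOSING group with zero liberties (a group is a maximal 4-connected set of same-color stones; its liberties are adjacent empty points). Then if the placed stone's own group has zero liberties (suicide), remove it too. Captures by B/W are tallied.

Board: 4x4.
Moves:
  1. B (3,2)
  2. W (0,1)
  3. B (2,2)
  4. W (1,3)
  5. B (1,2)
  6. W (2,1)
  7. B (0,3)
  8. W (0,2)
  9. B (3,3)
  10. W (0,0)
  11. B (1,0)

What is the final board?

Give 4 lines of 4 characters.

Answer: WWW.
B.BW
.WB.
..BB

Derivation:
Move 1: B@(3,2) -> caps B=0 W=0
Move 2: W@(0,1) -> caps B=0 W=0
Move 3: B@(2,2) -> caps B=0 W=0
Move 4: W@(1,3) -> caps B=0 W=0
Move 5: B@(1,2) -> caps B=0 W=0
Move 6: W@(2,1) -> caps B=0 W=0
Move 7: B@(0,3) -> caps B=0 W=0
Move 8: W@(0,2) -> caps B=0 W=1
Move 9: B@(3,3) -> caps B=0 W=1
Move 10: W@(0,0) -> caps B=0 W=1
Move 11: B@(1,0) -> caps B=0 W=1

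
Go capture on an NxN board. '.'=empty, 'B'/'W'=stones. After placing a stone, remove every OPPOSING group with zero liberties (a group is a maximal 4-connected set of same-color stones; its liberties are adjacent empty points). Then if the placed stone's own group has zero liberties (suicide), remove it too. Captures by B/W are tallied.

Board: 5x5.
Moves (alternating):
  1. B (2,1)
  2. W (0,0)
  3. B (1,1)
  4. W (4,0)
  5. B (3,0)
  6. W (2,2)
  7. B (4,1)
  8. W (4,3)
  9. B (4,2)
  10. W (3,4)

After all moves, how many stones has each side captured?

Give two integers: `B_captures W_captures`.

Answer: 1 0

Derivation:
Move 1: B@(2,1) -> caps B=0 W=0
Move 2: W@(0,0) -> caps B=0 W=0
Move 3: B@(1,1) -> caps B=0 W=0
Move 4: W@(4,0) -> caps B=0 W=0
Move 5: B@(3,0) -> caps B=0 W=0
Move 6: W@(2,2) -> caps B=0 W=0
Move 7: B@(4,1) -> caps B=1 W=0
Move 8: W@(4,3) -> caps B=1 W=0
Move 9: B@(4,2) -> caps B=1 W=0
Move 10: W@(3,4) -> caps B=1 W=0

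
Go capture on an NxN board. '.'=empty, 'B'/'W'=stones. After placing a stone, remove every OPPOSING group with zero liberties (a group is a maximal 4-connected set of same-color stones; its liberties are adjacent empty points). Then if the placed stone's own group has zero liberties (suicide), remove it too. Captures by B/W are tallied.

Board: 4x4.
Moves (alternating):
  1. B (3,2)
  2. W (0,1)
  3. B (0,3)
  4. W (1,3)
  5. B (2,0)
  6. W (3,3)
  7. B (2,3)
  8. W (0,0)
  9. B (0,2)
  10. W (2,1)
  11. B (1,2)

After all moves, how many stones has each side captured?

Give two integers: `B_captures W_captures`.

Answer: 2 0

Derivation:
Move 1: B@(3,2) -> caps B=0 W=0
Move 2: W@(0,1) -> caps B=0 W=0
Move 3: B@(0,3) -> caps B=0 W=0
Move 4: W@(1,3) -> caps B=0 W=0
Move 5: B@(2,0) -> caps B=0 W=0
Move 6: W@(3,3) -> caps B=0 W=0
Move 7: B@(2,3) -> caps B=1 W=0
Move 8: W@(0,0) -> caps B=1 W=0
Move 9: B@(0,2) -> caps B=1 W=0
Move 10: W@(2,1) -> caps B=1 W=0
Move 11: B@(1,2) -> caps B=2 W=0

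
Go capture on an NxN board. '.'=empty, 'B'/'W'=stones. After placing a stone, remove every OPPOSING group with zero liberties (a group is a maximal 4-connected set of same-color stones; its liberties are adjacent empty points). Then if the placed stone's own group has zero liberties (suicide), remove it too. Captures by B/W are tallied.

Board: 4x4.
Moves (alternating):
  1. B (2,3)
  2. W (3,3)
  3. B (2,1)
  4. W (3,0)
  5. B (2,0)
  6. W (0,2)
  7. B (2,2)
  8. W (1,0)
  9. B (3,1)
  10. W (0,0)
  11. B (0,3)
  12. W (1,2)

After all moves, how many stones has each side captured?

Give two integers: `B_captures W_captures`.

Answer: 1 0

Derivation:
Move 1: B@(2,3) -> caps B=0 W=0
Move 2: W@(3,3) -> caps B=0 W=0
Move 3: B@(2,1) -> caps B=0 W=0
Move 4: W@(3,0) -> caps B=0 W=0
Move 5: B@(2,0) -> caps B=0 W=0
Move 6: W@(0,2) -> caps B=0 W=0
Move 7: B@(2,2) -> caps B=0 W=0
Move 8: W@(1,0) -> caps B=0 W=0
Move 9: B@(3,1) -> caps B=1 W=0
Move 10: W@(0,0) -> caps B=1 W=0
Move 11: B@(0,3) -> caps B=1 W=0
Move 12: W@(1,2) -> caps B=1 W=0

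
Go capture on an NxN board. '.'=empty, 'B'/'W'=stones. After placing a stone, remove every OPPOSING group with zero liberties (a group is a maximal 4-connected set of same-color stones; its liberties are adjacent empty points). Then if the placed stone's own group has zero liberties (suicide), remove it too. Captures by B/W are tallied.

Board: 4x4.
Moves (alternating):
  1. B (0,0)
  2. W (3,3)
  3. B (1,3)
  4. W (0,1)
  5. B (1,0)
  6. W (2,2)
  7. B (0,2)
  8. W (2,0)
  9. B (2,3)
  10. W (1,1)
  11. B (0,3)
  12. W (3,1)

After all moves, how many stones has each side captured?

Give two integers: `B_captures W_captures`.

Answer: 0 2

Derivation:
Move 1: B@(0,0) -> caps B=0 W=0
Move 2: W@(3,3) -> caps B=0 W=0
Move 3: B@(1,3) -> caps B=0 W=0
Move 4: W@(0,1) -> caps B=0 W=0
Move 5: B@(1,0) -> caps B=0 W=0
Move 6: W@(2,2) -> caps B=0 W=0
Move 7: B@(0,2) -> caps B=0 W=0
Move 8: W@(2,0) -> caps B=0 W=0
Move 9: B@(2,3) -> caps B=0 W=0
Move 10: W@(1,1) -> caps B=0 W=2
Move 11: B@(0,3) -> caps B=0 W=2
Move 12: W@(3,1) -> caps B=0 W=2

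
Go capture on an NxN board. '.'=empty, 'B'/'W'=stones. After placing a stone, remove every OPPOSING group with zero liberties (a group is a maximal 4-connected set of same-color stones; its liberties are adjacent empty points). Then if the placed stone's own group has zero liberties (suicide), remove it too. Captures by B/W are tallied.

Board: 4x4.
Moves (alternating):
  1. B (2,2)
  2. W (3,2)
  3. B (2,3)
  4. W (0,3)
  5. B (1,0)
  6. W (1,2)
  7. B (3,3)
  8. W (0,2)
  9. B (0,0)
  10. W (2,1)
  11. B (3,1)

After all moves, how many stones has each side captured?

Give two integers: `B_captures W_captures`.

Answer: 1 0

Derivation:
Move 1: B@(2,2) -> caps B=0 W=0
Move 2: W@(3,2) -> caps B=0 W=0
Move 3: B@(2,3) -> caps B=0 W=0
Move 4: W@(0,3) -> caps B=0 W=0
Move 5: B@(1,0) -> caps B=0 W=0
Move 6: W@(1,2) -> caps B=0 W=0
Move 7: B@(3,3) -> caps B=0 W=0
Move 8: W@(0,2) -> caps B=0 W=0
Move 9: B@(0,0) -> caps B=0 W=0
Move 10: W@(2,1) -> caps B=0 W=0
Move 11: B@(3,1) -> caps B=1 W=0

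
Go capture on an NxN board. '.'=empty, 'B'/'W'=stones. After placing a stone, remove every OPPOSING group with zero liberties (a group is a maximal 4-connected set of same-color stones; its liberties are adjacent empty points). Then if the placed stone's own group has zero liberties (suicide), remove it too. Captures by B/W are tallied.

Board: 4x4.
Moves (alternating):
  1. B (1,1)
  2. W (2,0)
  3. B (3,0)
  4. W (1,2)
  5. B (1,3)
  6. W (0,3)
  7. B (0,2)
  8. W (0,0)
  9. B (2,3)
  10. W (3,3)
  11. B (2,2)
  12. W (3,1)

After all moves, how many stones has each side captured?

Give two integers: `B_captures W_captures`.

Answer: 2 1

Derivation:
Move 1: B@(1,1) -> caps B=0 W=0
Move 2: W@(2,0) -> caps B=0 W=0
Move 3: B@(3,0) -> caps B=0 W=0
Move 4: W@(1,2) -> caps B=0 W=0
Move 5: B@(1,3) -> caps B=0 W=0
Move 6: W@(0,3) -> caps B=0 W=0
Move 7: B@(0,2) -> caps B=1 W=0
Move 8: W@(0,0) -> caps B=1 W=0
Move 9: B@(2,3) -> caps B=1 W=0
Move 10: W@(3,3) -> caps B=1 W=0
Move 11: B@(2,2) -> caps B=2 W=0
Move 12: W@(3,1) -> caps B=2 W=1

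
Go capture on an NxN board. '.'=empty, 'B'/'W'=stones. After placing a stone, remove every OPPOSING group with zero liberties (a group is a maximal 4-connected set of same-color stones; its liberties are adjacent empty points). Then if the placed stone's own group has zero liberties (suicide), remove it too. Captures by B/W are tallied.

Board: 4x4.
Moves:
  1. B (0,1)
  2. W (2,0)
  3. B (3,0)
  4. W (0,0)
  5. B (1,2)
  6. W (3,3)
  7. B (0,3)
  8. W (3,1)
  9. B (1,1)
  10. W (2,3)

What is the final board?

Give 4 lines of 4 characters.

Move 1: B@(0,1) -> caps B=0 W=0
Move 2: W@(2,0) -> caps B=0 W=0
Move 3: B@(3,0) -> caps B=0 W=0
Move 4: W@(0,0) -> caps B=0 W=0
Move 5: B@(1,2) -> caps B=0 W=0
Move 6: W@(3,3) -> caps B=0 W=0
Move 7: B@(0,3) -> caps B=0 W=0
Move 8: W@(3,1) -> caps B=0 W=1
Move 9: B@(1,1) -> caps B=0 W=1
Move 10: W@(2,3) -> caps B=0 W=1

Answer: WB.B
.BB.
W..W
.W.W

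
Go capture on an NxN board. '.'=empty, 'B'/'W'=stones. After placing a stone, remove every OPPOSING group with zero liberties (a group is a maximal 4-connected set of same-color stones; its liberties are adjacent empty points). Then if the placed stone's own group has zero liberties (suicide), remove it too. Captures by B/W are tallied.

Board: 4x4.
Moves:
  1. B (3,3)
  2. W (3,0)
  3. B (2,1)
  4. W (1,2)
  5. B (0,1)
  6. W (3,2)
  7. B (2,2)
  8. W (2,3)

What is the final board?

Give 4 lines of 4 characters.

Move 1: B@(3,3) -> caps B=0 W=0
Move 2: W@(3,0) -> caps B=0 W=0
Move 3: B@(2,1) -> caps B=0 W=0
Move 4: W@(1,2) -> caps B=0 W=0
Move 5: B@(0,1) -> caps B=0 W=0
Move 6: W@(3,2) -> caps B=0 W=0
Move 7: B@(2,2) -> caps B=0 W=0
Move 8: W@(2,3) -> caps B=0 W=1

Answer: .B..
..W.
.BBW
W.W.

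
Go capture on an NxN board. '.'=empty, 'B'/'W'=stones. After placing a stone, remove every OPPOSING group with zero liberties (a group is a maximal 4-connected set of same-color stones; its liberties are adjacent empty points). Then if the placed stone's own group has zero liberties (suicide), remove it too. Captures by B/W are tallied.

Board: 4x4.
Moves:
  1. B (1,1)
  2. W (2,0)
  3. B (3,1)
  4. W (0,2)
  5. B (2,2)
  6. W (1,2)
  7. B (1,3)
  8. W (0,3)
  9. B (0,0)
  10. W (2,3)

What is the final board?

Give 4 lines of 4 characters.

Move 1: B@(1,1) -> caps B=0 W=0
Move 2: W@(2,0) -> caps B=0 W=0
Move 3: B@(3,1) -> caps B=0 W=0
Move 4: W@(0,2) -> caps B=0 W=0
Move 5: B@(2,2) -> caps B=0 W=0
Move 6: W@(1,2) -> caps B=0 W=0
Move 7: B@(1,3) -> caps B=0 W=0
Move 8: W@(0,3) -> caps B=0 W=0
Move 9: B@(0,0) -> caps B=0 W=0
Move 10: W@(2,3) -> caps B=0 W=1

Answer: B.WW
.BW.
W.BW
.B..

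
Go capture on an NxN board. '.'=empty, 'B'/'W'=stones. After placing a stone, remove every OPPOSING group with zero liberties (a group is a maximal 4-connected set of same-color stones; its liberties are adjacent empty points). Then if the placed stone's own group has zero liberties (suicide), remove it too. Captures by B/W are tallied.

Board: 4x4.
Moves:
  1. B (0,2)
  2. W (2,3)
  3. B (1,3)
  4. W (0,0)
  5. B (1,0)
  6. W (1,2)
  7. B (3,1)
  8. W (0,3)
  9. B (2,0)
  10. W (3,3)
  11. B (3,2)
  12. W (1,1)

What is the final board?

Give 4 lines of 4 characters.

Move 1: B@(0,2) -> caps B=0 W=0
Move 2: W@(2,3) -> caps B=0 W=0
Move 3: B@(1,3) -> caps B=0 W=0
Move 4: W@(0,0) -> caps B=0 W=0
Move 5: B@(1,0) -> caps B=0 W=0
Move 6: W@(1,2) -> caps B=0 W=0
Move 7: B@(3,1) -> caps B=0 W=0
Move 8: W@(0,3) -> caps B=0 W=1
Move 9: B@(2,0) -> caps B=0 W=1
Move 10: W@(3,3) -> caps B=0 W=1
Move 11: B@(3,2) -> caps B=0 W=1
Move 12: W@(1,1) -> caps B=0 W=1

Answer: W.BW
BWW.
B..W
.BBW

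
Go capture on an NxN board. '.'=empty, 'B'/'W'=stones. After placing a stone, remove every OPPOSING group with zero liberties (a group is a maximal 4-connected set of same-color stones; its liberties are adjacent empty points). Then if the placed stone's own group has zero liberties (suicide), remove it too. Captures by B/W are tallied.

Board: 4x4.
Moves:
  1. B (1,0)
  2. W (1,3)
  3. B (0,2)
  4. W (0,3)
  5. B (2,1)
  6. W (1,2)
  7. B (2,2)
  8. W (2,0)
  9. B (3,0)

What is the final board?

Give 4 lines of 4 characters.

Move 1: B@(1,0) -> caps B=0 W=0
Move 2: W@(1,3) -> caps B=0 W=0
Move 3: B@(0,2) -> caps B=0 W=0
Move 4: W@(0,3) -> caps B=0 W=0
Move 5: B@(2,1) -> caps B=0 W=0
Move 6: W@(1,2) -> caps B=0 W=0
Move 7: B@(2,2) -> caps B=0 W=0
Move 8: W@(2,0) -> caps B=0 W=0
Move 9: B@(3,0) -> caps B=1 W=0

Answer: ..BW
B.WW
.BB.
B...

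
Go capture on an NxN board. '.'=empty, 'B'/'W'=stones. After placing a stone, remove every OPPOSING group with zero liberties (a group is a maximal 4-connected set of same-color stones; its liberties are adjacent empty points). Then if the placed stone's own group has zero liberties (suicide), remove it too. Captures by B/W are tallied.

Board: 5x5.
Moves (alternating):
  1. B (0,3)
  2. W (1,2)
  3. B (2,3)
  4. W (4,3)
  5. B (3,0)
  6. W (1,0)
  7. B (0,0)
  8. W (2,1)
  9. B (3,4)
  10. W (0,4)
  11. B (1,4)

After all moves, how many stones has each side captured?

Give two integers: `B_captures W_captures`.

Move 1: B@(0,3) -> caps B=0 W=0
Move 2: W@(1,2) -> caps B=0 W=0
Move 3: B@(2,3) -> caps B=0 W=0
Move 4: W@(4,3) -> caps B=0 W=0
Move 5: B@(3,0) -> caps B=0 W=0
Move 6: W@(1,0) -> caps B=0 W=0
Move 7: B@(0,0) -> caps B=0 W=0
Move 8: W@(2,1) -> caps B=0 W=0
Move 9: B@(3,4) -> caps B=0 W=0
Move 10: W@(0,4) -> caps B=0 W=0
Move 11: B@(1,4) -> caps B=1 W=0

Answer: 1 0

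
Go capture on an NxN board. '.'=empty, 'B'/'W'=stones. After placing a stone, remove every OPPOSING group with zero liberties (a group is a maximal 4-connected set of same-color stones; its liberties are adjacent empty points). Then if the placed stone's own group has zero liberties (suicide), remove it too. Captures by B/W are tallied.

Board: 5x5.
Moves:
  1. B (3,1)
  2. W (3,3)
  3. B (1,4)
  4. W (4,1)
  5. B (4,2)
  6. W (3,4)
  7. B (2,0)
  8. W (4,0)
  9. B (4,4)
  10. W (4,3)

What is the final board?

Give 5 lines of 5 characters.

Answer: .....
....B
B....
.B.WW
WWBW.

Derivation:
Move 1: B@(3,1) -> caps B=0 W=0
Move 2: W@(3,3) -> caps B=0 W=0
Move 3: B@(1,4) -> caps B=0 W=0
Move 4: W@(4,1) -> caps B=0 W=0
Move 5: B@(4,2) -> caps B=0 W=0
Move 6: W@(3,4) -> caps B=0 W=0
Move 7: B@(2,0) -> caps B=0 W=0
Move 8: W@(4,0) -> caps B=0 W=0
Move 9: B@(4,4) -> caps B=0 W=0
Move 10: W@(4,3) -> caps B=0 W=1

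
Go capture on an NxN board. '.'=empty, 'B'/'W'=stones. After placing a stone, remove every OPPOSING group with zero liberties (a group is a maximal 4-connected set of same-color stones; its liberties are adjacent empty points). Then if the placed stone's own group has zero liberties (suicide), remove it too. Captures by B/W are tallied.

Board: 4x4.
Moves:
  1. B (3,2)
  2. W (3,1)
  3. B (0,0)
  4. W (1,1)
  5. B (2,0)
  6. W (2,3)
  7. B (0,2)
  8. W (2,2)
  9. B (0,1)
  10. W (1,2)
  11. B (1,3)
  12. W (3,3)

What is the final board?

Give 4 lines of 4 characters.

Move 1: B@(3,2) -> caps B=0 W=0
Move 2: W@(3,1) -> caps B=0 W=0
Move 3: B@(0,0) -> caps B=0 W=0
Move 4: W@(1,1) -> caps B=0 W=0
Move 5: B@(2,0) -> caps B=0 W=0
Move 6: W@(2,3) -> caps B=0 W=0
Move 7: B@(0,2) -> caps B=0 W=0
Move 8: W@(2,2) -> caps B=0 W=0
Move 9: B@(0,1) -> caps B=0 W=0
Move 10: W@(1,2) -> caps B=0 W=0
Move 11: B@(1,3) -> caps B=0 W=0
Move 12: W@(3,3) -> caps B=0 W=1

Answer: BBB.
.WWB
B.WW
.W.W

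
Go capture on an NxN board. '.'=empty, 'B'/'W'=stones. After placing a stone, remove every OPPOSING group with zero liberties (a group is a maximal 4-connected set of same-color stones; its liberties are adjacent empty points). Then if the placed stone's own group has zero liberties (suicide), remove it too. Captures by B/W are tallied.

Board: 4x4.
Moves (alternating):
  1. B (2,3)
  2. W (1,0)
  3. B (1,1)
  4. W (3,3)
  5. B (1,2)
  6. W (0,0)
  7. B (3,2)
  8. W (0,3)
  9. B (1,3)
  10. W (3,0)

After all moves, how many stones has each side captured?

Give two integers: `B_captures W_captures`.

Answer: 1 0

Derivation:
Move 1: B@(2,3) -> caps B=0 W=0
Move 2: W@(1,0) -> caps B=0 W=0
Move 3: B@(1,1) -> caps B=0 W=0
Move 4: W@(3,3) -> caps B=0 W=0
Move 5: B@(1,2) -> caps B=0 W=0
Move 6: W@(0,0) -> caps B=0 W=0
Move 7: B@(3,2) -> caps B=1 W=0
Move 8: W@(0,3) -> caps B=1 W=0
Move 9: B@(1,3) -> caps B=1 W=0
Move 10: W@(3,0) -> caps B=1 W=0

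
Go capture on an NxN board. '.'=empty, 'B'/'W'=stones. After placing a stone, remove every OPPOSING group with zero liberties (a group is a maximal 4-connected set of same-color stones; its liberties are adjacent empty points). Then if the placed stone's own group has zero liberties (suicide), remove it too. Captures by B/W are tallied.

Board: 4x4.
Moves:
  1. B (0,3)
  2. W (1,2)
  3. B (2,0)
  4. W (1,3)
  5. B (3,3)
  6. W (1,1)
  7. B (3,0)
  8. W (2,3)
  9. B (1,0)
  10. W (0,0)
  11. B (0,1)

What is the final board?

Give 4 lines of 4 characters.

Answer: .B.B
BWWW
B..W
B..B

Derivation:
Move 1: B@(0,3) -> caps B=0 W=0
Move 2: W@(1,2) -> caps B=0 W=0
Move 3: B@(2,0) -> caps B=0 W=0
Move 4: W@(1,3) -> caps B=0 W=0
Move 5: B@(3,3) -> caps B=0 W=0
Move 6: W@(1,1) -> caps B=0 W=0
Move 7: B@(3,0) -> caps B=0 W=0
Move 8: W@(2,3) -> caps B=0 W=0
Move 9: B@(1,0) -> caps B=0 W=0
Move 10: W@(0,0) -> caps B=0 W=0
Move 11: B@(0,1) -> caps B=1 W=0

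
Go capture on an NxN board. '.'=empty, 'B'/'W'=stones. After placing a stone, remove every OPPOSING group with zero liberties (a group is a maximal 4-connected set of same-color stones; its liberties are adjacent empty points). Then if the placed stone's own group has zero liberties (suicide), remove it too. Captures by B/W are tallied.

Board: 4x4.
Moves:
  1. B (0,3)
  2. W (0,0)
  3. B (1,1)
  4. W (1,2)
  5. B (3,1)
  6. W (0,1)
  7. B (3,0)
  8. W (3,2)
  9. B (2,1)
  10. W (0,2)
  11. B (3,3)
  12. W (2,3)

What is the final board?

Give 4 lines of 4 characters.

Move 1: B@(0,3) -> caps B=0 W=0
Move 2: W@(0,0) -> caps B=0 W=0
Move 3: B@(1,1) -> caps B=0 W=0
Move 4: W@(1,2) -> caps B=0 W=0
Move 5: B@(3,1) -> caps B=0 W=0
Move 6: W@(0,1) -> caps B=0 W=0
Move 7: B@(3,0) -> caps B=0 W=0
Move 8: W@(3,2) -> caps B=0 W=0
Move 9: B@(2,1) -> caps B=0 W=0
Move 10: W@(0,2) -> caps B=0 W=0
Move 11: B@(3,3) -> caps B=0 W=0
Move 12: W@(2,3) -> caps B=0 W=1

Answer: WWWB
.BW.
.B.W
BBW.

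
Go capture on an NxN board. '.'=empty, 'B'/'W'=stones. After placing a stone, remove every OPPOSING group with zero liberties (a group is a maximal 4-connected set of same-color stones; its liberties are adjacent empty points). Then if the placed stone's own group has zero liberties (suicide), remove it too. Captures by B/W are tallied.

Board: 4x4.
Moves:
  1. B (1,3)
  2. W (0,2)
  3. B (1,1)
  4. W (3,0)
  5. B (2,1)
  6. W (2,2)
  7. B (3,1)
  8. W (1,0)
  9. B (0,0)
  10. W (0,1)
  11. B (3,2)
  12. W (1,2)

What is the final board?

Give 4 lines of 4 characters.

Move 1: B@(1,3) -> caps B=0 W=0
Move 2: W@(0,2) -> caps B=0 W=0
Move 3: B@(1,1) -> caps B=0 W=0
Move 4: W@(3,0) -> caps B=0 W=0
Move 5: B@(2,1) -> caps B=0 W=0
Move 6: W@(2,2) -> caps B=0 W=0
Move 7: B@(3,1) -> caps B=0 W=0
Move 8: W@(1,0) -> caps B=0 W=0
Move 9: B@(0,0) -> caps B=0 W=0
Move 10: W@(0,1) -> caps B=0 W=1
Move 11: B@(3,2) -> caps B=0 W=1
Move 12: W@(1,2) -> caps B=0 W=1

Answer: .WW.
WBWB
.BW.
WBB.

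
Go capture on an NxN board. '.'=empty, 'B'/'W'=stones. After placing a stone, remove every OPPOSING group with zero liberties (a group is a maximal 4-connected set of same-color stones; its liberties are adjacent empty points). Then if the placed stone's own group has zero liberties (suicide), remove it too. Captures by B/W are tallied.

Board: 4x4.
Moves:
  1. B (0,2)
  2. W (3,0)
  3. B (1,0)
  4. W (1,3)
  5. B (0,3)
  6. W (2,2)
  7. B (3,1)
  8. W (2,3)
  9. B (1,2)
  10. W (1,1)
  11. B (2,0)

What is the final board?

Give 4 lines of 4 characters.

Move 1: B@(0,2) -> caps B=0 W=0
Move 2: W@(3,0) -> caps B=0 W=0
Move 3: B@(1,0) -> caps B=0 W=0
Move 4: W@(1,3) -> caps B=0 W=0
Move 5: B@(0,3) -> caps B=0 W=0
Move 6: W@(2,2) -> caps B=0 W=0
Move 7: B@(3,1) -> caps B=0 W=0
Move 8: W@(2,3) -> caps B=0 W=0
Move 9: B@(1,2) -> caps B=0 W=0
Move 10: W@(1,1) -> caps B=0 W=0
Move 11: B@(2,0) -> caps B=1 W=0

Answer: ..BB
BWBW
B.WW
.B..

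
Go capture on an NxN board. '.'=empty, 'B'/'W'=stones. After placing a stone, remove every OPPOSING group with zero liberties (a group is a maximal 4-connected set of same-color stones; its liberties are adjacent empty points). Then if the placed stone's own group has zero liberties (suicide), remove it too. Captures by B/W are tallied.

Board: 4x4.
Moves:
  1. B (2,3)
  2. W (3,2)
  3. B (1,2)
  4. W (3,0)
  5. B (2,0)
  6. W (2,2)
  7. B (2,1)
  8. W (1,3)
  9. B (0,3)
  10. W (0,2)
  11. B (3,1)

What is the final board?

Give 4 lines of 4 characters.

Move 1: B@(2,3) -> caps B=0 W=0
Move 2: W@(3,2) -> caps B=0 W=0
Move 3: B@(1,2) -> caps B=0 W=0
Move 4: W@(3,0) -> caps B=0 W=0
Move 5: B@(2,0) -> caps B=0 W=0
Move 6: W@(2,2) -> caps B=0 W=0
Move 7: B@(2,1) -> caps B=0 W=0
Move 8: W@(1,3) -> caps B=0 W=0
Move 9: B@(0,3) -> caps B=1 W=0
Move 10: W@(0,2) -> caps B=1 W=0
Move 11: B@(3,1) -> caps B=2 W=0

Answer: ..WB
..B.
BBWB
.BW.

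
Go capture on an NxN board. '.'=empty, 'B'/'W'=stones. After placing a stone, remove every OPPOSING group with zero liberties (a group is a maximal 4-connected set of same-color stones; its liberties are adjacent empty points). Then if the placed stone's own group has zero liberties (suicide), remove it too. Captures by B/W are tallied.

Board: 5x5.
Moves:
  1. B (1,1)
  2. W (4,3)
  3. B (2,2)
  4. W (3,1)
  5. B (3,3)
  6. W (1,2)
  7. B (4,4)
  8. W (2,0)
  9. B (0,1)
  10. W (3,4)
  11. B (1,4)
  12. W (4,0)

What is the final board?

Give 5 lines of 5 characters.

Answer: .B...
.BW.B
W.B..
.W.BW
W..W.

Derivation:
Move 1: B@(1,1) -> caps B=0 W=0
Move 2: W@(4,3) -> caps B=0 W=0
Move 3: B@(2,2) -> caps B=0 W=0
Move 4: W@(3,1) -> caps B=0 W=0
Move 5: B@(3,3) -> caps B=0 W=0
Move 6: W@(1,2) -> caps B=0 W=0
Move 7: B@(4,4) -> caps B=0 W=0
Move 8: W@(2,0) -> caps B=0 W=0
Move 9: B@(0,1) -> caps B=0 W=0
Move 10: W@(3,4) -> caps B=0 W=1
Move 11: B@(1,4) -> caps B=0 W=1
Move 12: W@(4,0) -> caps B=0 W=1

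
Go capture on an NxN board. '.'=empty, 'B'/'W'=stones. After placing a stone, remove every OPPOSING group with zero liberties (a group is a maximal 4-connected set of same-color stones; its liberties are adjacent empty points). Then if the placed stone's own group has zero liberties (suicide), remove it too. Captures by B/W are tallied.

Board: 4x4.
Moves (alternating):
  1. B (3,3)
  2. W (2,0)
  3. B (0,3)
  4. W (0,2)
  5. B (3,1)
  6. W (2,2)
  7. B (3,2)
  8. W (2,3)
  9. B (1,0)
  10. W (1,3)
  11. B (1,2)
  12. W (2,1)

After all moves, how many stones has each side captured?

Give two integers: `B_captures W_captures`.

Move 1: B@(3,3) -> caps B=0 W=0
Move 2: W@(2,0) -> caps B=0 W=0
Move 3: B@(0,3) -> caps B=0 W=0
Move 4: W@(0,2) -> caps B=0 W=0
Move 5: B@(3,1) -> caps B=0 W=0
Move 6: W@(2,2) -> caps B=0 W=0
Move 7: B@(3,2) -> caps B=0 W=0
Move 8: W@(2,3) -> caps B=0 W=0
Move 9: B@(1,0) -> caps B=0 W=0
Move 10: W@(1,3) -> caps B=0 W=1
Move 11: B@(1,2) -> caps B=0 W=1
Move 12: W@(2,1) -> caps B=0 W=1

Answer: 0 1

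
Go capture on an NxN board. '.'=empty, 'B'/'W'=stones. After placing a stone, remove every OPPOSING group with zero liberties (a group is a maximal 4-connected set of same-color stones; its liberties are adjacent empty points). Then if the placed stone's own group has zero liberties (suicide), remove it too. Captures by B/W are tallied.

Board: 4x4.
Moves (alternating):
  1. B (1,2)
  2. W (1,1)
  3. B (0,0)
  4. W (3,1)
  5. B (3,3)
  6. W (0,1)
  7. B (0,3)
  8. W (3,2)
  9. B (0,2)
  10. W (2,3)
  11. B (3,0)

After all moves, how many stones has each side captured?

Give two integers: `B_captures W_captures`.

Answer: 0 1

Derivation:
Move 1: B@(1,2) -> caps B=0 W=0
Move 2: W@(1,1) -> caps B=0 W=0
Move 3: B@(0,0) -> caps B=0 W=0
Move 4: W@(3,1) -> caps B=0 W=0
Move 5: B@(3,3) -> caps B=0 W=0
Move 6: W@(0,1) -> caps B=0 W=0
Move 7: B@(0,3) -> caps B=0 W=0
Move 8: W@(3,2) -> caps B=0 W=0
Move 9: B@(0,2) -> caps B=0 W=0
Move 10: W@(2,3) -> caps B=0 W=1
Move 11: B@(3,0) -> caps B=0 W=1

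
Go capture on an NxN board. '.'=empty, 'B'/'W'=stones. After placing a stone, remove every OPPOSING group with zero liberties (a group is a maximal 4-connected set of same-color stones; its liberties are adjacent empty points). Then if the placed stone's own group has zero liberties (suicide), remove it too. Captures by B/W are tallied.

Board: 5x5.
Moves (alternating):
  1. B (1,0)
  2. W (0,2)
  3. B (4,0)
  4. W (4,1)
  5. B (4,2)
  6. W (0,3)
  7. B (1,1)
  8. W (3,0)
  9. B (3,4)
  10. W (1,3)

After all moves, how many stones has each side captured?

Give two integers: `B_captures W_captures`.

Answer: 0 1

Derivation:
Move 1: B@(1,0) -> caps B=0 W=0
Move 2: W@(0,2) -> caps B=0 W=0
Move 3: B@(4,0) -> caps B=0 W=0
Move 4: W@(4,1) -> caps B=0 W=0
Move 5: B@(4,2) -> caps B=0 W=0
Move 6: W@(0,3) -> caps B=0 W=0
Move 7: B@(1,1) -> caps B=0 W=0
Move 8: W@(3,0) -> caps B=0 W=1
Move 9: B@(3,4) -> caps B=0 W=1
Move 10: W@(1,3) -> caps B=0 W=1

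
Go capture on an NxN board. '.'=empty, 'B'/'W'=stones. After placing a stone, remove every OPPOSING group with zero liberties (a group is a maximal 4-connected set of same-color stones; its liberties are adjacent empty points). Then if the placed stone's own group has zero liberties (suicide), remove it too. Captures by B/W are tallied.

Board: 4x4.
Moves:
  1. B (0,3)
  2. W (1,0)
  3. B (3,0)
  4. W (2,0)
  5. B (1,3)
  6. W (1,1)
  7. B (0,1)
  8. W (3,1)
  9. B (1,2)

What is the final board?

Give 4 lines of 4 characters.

Answer: .B.B
WWBB
W...
.W..

Derivation:
Move 1: B@(0,3) -> caps B=0 W=0
Move 2: W@(1,0) -> caps B=0 W=0
Move 3: B@(3,0) -> caps B=0 W=0
Move 4: W@(2,0) -> caps B=0 W=0
Move 5: B@(1,3) -> caps B=0 W=0
Move 6: W@(1,1) -> caps B=0 W=0
Move 7: B@(0,1) -> caps B=0 W=0
Move 8: W@(3,1) -> caps B=0 W=1
Move 9: B@(1,2) -> caps B=0 W=1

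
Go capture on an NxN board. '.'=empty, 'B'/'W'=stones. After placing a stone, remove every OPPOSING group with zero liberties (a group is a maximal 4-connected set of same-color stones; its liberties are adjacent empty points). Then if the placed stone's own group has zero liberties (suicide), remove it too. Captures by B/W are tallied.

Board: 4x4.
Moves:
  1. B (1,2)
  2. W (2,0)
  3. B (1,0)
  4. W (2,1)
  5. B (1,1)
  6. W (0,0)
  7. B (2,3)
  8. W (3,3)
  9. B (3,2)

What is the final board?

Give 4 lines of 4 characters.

Answer: W...
BBB.
WW.B
..B.

Derivation:
Move 1: B@(1,2) -> caps B=0 W=0
Move 2: W@(2,0) -> caps B=0 W=0
Move 3: B@(1,0) -> caps B=0 W=0
Move 4: W@(2,1) -> caps B=0 W=0
Move 5: B@(1,1) -> caps B=0 W=0
Move 6: W@(0,0) -> caps B=0 W=0
Move 7: B@(2,3) -> caps B=0 W=0
Move 8: W@(3,3) -> caps B=0 W=0
Move 9: B@(3,2) -> caps B=1 W=0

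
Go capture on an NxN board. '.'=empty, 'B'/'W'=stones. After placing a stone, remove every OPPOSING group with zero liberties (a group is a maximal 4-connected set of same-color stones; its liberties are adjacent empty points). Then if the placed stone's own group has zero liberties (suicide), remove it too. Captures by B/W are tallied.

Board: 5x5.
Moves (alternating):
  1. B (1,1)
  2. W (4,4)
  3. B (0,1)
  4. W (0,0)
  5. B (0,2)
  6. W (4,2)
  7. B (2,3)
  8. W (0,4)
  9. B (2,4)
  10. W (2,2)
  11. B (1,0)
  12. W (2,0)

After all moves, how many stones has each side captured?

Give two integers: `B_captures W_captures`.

Move 1: B@(1,1) -> caps B=0 W=0
Move 2: W@(4,4) -> caps B=0 W=0
Move 3: B@(0,1) -> caps B=0 W=0
Move 4: W@(0,0) -> caps B=0 W=0
Move 5: B@(0,2) -> caps B=0 W=0
Move 6: W@(4,2) -> caps B=0 W=0
Move 7: B@(2,3) -> caps B=0 W=0
Move 8: W@(0,4) -> caps B=0 W=0
Move 9: B@(2,4) -> caps B=0 W=0
Move 10: W@(2,2) -> caps B=0 W=0
Move 11: B@(1,0) -> caps B=1 W=0
Move 12: W@(2,0) -> caps B=1 W=0

Answer: 1 0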